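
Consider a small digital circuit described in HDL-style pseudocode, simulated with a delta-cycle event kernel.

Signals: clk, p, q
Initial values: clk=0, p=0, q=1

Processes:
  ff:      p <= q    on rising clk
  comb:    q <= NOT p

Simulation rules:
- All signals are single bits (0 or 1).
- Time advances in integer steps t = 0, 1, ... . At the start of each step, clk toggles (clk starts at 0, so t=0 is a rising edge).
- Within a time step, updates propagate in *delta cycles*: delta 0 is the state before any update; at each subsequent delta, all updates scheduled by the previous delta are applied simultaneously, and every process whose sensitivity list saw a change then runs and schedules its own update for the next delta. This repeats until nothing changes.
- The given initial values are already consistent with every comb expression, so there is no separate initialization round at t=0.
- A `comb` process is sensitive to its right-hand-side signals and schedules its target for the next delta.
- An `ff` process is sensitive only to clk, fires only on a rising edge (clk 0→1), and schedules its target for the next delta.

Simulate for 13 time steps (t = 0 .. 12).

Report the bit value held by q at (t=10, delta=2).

0

[bits: q,p,clk]
t=0: Δ0=100 Δ1=101 Δ2=111 Δ3=011 | 3Δ
t=1: Δ0=011 Δ1=010 | 1Δ
t=2: Δ0=010 Δ1=011 Δ2=001 Δ3=101 | 3Δ
t=3: Δ0=101 Δ1=100 | 1Δ
t=4: Δ0=100 Δ1=101 Δ2=111 Δ3=011 | 3Δ
t=5: Δ0=011 Δ1=010 | 1Δ
t=6: Δ0=010 Δ1=011 Δ2=001 Δ3=101 | 3Δ
t=7: Δ0=101 Δ1=100 | 1Δ
t=8: Δ0=100 Δ1=101 Δ2=111 Δ3=011 | 3Δ
t=9: Δ0=011 Δ1=010 | 1Δ
t=10: Δ0=010 Δ1=011 Δ2=001 Δ3=101 | 3Δ
t=11: Δ0=101 Δ1=100 | 1Δ
t=12: Δ0=100 Δ1=101 Δ2=111 Δ3=011 | 3Δ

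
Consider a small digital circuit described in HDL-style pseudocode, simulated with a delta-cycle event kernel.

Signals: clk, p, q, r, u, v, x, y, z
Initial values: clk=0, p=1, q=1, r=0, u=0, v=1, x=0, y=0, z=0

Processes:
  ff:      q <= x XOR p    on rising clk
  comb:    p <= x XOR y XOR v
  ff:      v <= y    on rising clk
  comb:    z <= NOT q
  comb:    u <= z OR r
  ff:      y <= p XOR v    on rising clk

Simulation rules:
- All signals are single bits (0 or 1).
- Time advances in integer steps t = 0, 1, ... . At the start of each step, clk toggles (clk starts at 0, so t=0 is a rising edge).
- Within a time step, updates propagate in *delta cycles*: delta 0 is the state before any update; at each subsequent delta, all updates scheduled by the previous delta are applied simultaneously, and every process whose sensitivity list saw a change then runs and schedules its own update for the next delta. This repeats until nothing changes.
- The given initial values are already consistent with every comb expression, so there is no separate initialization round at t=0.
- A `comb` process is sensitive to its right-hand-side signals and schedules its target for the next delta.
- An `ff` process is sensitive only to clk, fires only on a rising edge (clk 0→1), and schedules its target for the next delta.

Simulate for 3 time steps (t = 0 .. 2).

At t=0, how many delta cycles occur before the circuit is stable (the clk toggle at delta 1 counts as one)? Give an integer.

t0.Δ0 v=1 q=1 p=1 r=0 z=0 x=0 y=0 clk=0 u=0
t0.Δ1 v=1 q=1 p=1 r=0 z=0 x=0 y=0 clk=1 u=0
t0.Δ2 v=0 q=1 p=1 r=0 z=0 x=0 y=0 clk=1 u=0
t0.Δ3 v=0 q=1 p=0 r=0 z=0 x=0 y=0 clk=1 u=0
t1.Δ0 v=0 q=1 p=0 r=0 z=0 x=0 y=0 clk=1 u=0
t1.Δ1 v=0 q=1 p=0 r=0 z=0 x=0 y=0 clk=0 u=0
t2.Δ0 v=0 q=1 p=0 r=0 z=0 x=0 y=0 clk=0 u=0
t2.Δ1 v=0 q=1 p=0 r=0 z=0 x=0 y=0 clk=1 u=0
t2.Δ2 v=0 q=0 p=0 r=0 z=0 x=0 y=0 clk=1 u=0
t2.Δ3 v=0 q=0 p=0 r=0 z=1 x=0 y=0 clk=1 u=0
t2.Δ4 v=0 q=0 p=0 r=0 z=1 x=0 y=0 clk=1 u=1

3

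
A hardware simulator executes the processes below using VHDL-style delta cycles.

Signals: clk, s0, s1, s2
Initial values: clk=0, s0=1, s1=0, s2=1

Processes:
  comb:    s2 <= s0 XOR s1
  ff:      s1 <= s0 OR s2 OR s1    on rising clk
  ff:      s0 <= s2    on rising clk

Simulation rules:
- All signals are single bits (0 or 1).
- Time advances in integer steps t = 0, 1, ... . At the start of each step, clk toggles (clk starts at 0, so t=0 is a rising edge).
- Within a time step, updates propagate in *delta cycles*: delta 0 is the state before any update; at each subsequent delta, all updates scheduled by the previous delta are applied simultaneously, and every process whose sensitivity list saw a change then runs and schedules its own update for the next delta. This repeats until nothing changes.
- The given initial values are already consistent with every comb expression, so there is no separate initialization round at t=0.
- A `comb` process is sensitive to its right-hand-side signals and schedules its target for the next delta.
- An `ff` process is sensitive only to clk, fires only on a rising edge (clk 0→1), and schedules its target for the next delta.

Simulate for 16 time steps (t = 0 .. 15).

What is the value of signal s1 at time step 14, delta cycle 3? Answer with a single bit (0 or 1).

1

[bits: clk,s1,s0,s2]
t=0: Δ0=0011 Δ1=1011 Δ2=1111 Δ3=1110 | 3Δ
t=1: Δ0=1110 Δ1=0110 | 1Δ
t=2: Δ0=0110 Δ1=1110 Δ2=1100 Δ3=1101 | 3Δ
t=3: Δ0=1101 Δ1=0101 | 1Δ
t=4: Δ0=0101 Δ1=1101 Δ2=1111 Δ3=1110 | 3Δ
t=5: Δ0=1110 Δ1=0110 | 1Δ
t=6: Δ0=0110 Δ1=1110 Δ2=1100 Δ3=1101 | 3Δ
t=7: Δ0=1101 Δ1=0101 | 1Δ
t=8: Δ0=0101 Δ1=1101 Δ2=1111 Δ3=1110 | 3Δ
t=9: Δ0=1110 Δ1=0110 | 1Δ
t=10: Δ0=0110 Δ1=1110 Δ2=1100 Δ3=1101 | 3Δ
t=11: Δ0=1101 Δ1=0101 | 1Δ
t=12: Δ0=0101 Δ1=1101 Δ2=1111 Δ3=1110 | 3Δ
t=13: Δ0=1110 Δ1=0110 | 1Δ
t=14: Δ0=0110 Δ1=1110 Δ2=1100 Δ3=1101 | 3Δ
t=15: Δ0=1101 Δ1=0101 | 1Δ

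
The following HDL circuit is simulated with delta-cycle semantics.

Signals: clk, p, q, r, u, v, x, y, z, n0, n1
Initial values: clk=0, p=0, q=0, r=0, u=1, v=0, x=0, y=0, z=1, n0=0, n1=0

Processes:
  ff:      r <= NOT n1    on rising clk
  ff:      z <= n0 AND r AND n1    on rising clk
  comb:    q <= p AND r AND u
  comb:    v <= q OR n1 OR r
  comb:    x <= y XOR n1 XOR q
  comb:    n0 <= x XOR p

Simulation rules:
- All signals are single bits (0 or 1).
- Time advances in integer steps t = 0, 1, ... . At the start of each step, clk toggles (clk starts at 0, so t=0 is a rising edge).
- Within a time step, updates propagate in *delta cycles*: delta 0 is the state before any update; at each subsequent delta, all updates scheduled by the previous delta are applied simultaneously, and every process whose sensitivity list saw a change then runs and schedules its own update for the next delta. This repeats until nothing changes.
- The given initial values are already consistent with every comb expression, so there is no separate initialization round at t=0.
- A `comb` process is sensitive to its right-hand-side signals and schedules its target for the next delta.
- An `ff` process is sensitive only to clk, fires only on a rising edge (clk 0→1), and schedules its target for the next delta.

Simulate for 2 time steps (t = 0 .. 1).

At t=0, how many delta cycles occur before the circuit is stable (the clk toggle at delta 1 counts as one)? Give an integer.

[bits: n1,p,x,u,v,clk,n0,z,q,r,y]
t=0: Δ0=00010001000 Δ1=00010101000 Δ2=00010100010 Δ3=00011100010 | 3Δ
t=1: Δ0=00011100010 Δ1=00011000010 | 1Δ

3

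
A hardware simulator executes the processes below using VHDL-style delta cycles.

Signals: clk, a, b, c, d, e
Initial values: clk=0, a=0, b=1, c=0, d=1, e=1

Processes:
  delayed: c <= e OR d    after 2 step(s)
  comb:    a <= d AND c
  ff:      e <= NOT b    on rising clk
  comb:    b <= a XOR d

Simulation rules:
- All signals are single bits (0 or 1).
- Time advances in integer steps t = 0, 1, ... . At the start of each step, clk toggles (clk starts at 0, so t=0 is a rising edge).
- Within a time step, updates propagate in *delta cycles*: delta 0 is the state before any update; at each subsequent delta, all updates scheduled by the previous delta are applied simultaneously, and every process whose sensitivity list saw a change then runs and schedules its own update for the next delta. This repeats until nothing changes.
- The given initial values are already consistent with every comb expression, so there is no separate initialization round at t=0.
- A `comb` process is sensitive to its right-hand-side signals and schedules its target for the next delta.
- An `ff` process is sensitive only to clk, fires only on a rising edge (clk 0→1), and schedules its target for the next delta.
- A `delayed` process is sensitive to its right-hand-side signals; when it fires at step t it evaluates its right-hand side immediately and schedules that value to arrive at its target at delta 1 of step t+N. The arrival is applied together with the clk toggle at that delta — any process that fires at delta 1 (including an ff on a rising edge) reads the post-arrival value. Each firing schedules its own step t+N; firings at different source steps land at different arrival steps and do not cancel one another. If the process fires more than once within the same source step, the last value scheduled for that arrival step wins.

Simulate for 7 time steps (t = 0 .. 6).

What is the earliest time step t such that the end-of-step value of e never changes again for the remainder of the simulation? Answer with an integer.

4

t=0 Δ0: d=1 c=0 a=0 e=1 clk=0 b=1
  Δ1: clk:0→1
  Δ2: e:1→0
  (2Δ to stable)
t=1 Δ0: d=1 c=0 a=0 e=0 clk=1 b=1
  Δ1: clk:1→0
  (1Δ to stable)
t=2 Δ0: d=1 c=0 a=0 e=0 clk=0 b=1
  Δ1: c:0→1, clk:0→1
  Δ2: a:0→1
  Δ3: b:1→0
  (3Δ to stable)
t=3 Δ0: d=1 c=1 a=1 e=0 clk=1 b=0
  Δ1: clk:1→0
  (1Δ to stable)
t=4 Δ0: d=1 c=1 a=1 e=0 clk=0 b=0
  Δ1: clk:0→1
  Δ2: e:0→1
  (2Δ to stable)
t=5 Δ0: d=1 c=1 a=1 e=1 clk=1 b=0
  Δ1: clk:1→0
  (1Δ to stable)
t=6 Δ0: d=1 c=1 a=1 e=1 clk=0 b=0
  Δ1: clk:0→1
  (1Δ to stable)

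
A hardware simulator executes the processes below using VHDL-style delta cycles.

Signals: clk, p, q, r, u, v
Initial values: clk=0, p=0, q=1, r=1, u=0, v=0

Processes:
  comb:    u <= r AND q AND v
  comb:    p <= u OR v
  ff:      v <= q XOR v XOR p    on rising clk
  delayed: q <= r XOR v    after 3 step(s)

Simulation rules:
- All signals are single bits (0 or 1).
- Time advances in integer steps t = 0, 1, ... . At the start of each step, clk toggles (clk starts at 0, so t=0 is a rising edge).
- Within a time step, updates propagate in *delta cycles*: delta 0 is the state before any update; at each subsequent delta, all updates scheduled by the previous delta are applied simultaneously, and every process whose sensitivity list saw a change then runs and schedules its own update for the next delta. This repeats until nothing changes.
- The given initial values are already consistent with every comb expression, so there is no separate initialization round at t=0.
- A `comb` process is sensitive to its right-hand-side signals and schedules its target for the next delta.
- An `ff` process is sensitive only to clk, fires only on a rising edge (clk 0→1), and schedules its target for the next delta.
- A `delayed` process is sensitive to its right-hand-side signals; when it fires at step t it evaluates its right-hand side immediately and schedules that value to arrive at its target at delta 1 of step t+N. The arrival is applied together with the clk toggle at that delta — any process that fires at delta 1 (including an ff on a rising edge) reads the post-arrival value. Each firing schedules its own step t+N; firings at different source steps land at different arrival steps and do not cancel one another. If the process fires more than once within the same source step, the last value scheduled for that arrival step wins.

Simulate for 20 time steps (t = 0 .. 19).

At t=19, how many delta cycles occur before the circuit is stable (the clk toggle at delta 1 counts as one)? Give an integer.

2

[bits: v,u,p,r,q,clk]
t=0: Δ0=000110 Δ1=000111 Δ2=100111 Δ3=111111 | 3Δ
t=1: Δ0=111111 Δ1=111110 | 1Δ
t=2: Δ0=111110 Δ1=111111 | 1Δ
t=3: Δ0=111111 Δ1=111100 Δ2=101100 | 2Δ
t=4: Δ0=101100 Δ1=101101 Δ2=001101 Δ3=000101 | 3Δ
t=5: Δ0=000101 Δ1=000100 | 1Δ
t=6: Δ0=000100 Δ1=000101 | 1Δ
t=7: Δ0=000101 Δ1=000110 | 1Δ
t=8: Δ0=000110 Δ1=000111 Δ2=100111 Δ3=111111 | 3Δ
t=9: Δ0=111111 Δ1=111110 | 1Δ
t=10: Δ0=111110 Δ1=111111 | 1Δ
t=11: Δ0=111111 Δ1=111100 Δ2=101100 | 2Δ
t=12: Δ0=101100 Δ1=101101 Δ2=001101 Δ3=000101 | 3Δ
t=13: Δ0=000101 Δ1=000100 | 1Δ
t=14: Δ0=000100 Δ1=000101 | 1Δ
t=15: Δ0=000101 Δ1=000110 | 1Δ
t=16: Δ0=000110 Δ1=000111 Δ2=100111 Δ3=111111 | 3Δ
t=17: Δ0=111111 Δ1=111110 | 1Δ
t=18: Δ0=111110 Δ1=111111 | 1Δ
t=19: Δ0=111111 Δ1=111100 Δ2=101100 | 2Δ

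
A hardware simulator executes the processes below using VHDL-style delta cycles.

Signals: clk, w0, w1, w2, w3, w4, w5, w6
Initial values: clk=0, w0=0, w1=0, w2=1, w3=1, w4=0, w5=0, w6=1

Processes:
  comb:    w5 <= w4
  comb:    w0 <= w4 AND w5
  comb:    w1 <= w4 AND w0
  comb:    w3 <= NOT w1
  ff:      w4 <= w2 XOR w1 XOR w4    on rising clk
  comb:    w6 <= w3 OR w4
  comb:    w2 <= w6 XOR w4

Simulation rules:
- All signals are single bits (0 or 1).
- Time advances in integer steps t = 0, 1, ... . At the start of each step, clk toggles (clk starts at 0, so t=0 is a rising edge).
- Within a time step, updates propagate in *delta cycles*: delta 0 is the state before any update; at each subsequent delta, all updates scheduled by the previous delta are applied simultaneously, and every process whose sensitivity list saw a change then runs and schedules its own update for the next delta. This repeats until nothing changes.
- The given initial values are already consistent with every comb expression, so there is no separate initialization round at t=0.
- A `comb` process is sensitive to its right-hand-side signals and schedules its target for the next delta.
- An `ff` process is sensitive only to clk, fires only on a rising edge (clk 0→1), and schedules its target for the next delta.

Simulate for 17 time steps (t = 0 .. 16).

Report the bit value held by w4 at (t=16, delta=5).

1

t0.Δ0 w2=1 clk=0 w0=0 w6=1 w3=1 w1=0 w5=0 w4=0
t0.Δ1 w2=1 clk=1 w0=0 w6=1 w3=1 w1=0 w5=0 w4=0
t0.Δ2 w2=1 clk=1 w0=0 w6=1 w3=1 w1=0 w5=0 w4=1
t0.Δ3 w2=0 clk=1 w0=0 w6=1 w3=1 w1=0 w5=1 w4=1
t0.Δ4 w2=0 clk=1 w0=1 w6=1 w3=1 w1=0 w5=1 w4=1
t0.Δ5 w2=0 clk=1 w0=1 w6=1 w3=1 w1=1 w5=1 w4=1
t0.Δ6 w2=0 clk=1 w0=1 w6=1 w3=0 w1=1 w5=1 w4=1
t1.Δ0 w2=0 clk=1 w0=1 w6=1 w3=0 w1=1 w5=1 w4=1
t1.Δ1 w2=0 clk=0 w0=1 w6=1 w3=0 w1=1 w5=1 w4=1
t2.Δ0 w2=0 clk=0 w0=1 w6=1 w3=0 w1=1 w5=1 w4=1
t2.Δ1 w2=0 clk=1 w0=1 w6=1 w3=0 w1=1 w5=1 w4=1
t2.Δ2 w2=0 clk=1 w0=1 w6=1 w3=0 w1=1 w5=1 w4=0
t2.Δ3 w2=1 clk=1 w0=0 w6=0 w3=0 w1=0 w5=0 w4=0
t2.Δ4 w2=0 clk=1 w0=0 w6=0 w3=1 w1=0 w5=0 w4=0
t2.Δ5 w2=0 clk=1 w0=0 w6=1 w3=1 w1=0 w5=0 w4=0
t2.Δ6 w2=1 clk=1 w0=0 w6=1 w3=1 w1=0 w5=0 w4=0
t3.Δ0 w2=1 clk=1 w0=0 w6=1 w3=1 w1=0 w5=0 w4=0
t3.Δ1 w2=1 clk=0 w0=0 w6=1 w3=1 w1=0 w5=0 w4=0
t4.Δ0 w2=1 clk=0 w0=0 w6=1 w3=1 w1=0 w5=0 w4=0
t4.Δ1 w2=1 clk=1 w0=0 w6=1 w3=1 w1=0 w5=0 w4=0
t4.Δ2 w2=1 clk=1 w0=0 w6=1 w3=1 w1=0 w5=0 w4=1
t4.Δ3 w2=0 clk=1 w0=0 w6=1 w3=1 w1=0 w5=1 w4=1
t4.Δ4 w2=0 clk=1 w0=1 w6=1 w3=1 w1=0 w5=1 w4=1
t4.Δ5 w2=0 clk=1 w0=1 w6=1 w3=1 w1=1 w5=1 w4=1
t4.Δ6 w2=0 clk=1 w0=1 w6=1 w3=0 w1=1 w5=1 w4=1
t5.Δ0 w2=0 clk=1 w0=1 w6=1 w3=0 w1=1 w5=1 w4=1
t5.Δ1 w2=0 clk=0 w0=1 w6=1 w3=0 w1=1 w5=1 w4=1
t6.Δ0 w2=0 clk=0 w0=1 w6=1 w3=0 w1=1 w5=1 w4=1
t6.Δ1 w2=0 clk=1 w0=1 w6=1 w3=0 w1=1 w5=1 w4=1
t6.Δ2 w2=0 clk=1 w0=1 w6=1 w3=0 w1=1 w5=1 w4=0
t6.Δ3 w2=1 clk=1 w0=0 w6=0 w3=0 w1=0 w5=0 w4=0
t6.Δ4 w2=0 clk=1 w0=0 w6=0 w3=1 w1=0 w5=0 w4=0
t6.Δ5 w2=0 clk=1 w0=0 w6=1 w3=1 w1=0 w5=0 w4=0
t6.Δ6 w2=1 clk=1 w0=0 w6=1 w3=1 w1=0 w5=0 w4=0
t7.Δ0 w2=1 clk=1 w0=0 w6=1 w3=1 w1=0 w5=0 w4=0
t7.Δ1 w2=1 clk=0 w0=0 w6=1 w3=1 w1=0 w5=0 w4=0
t8.Δ0 w2=1 clk=0 w0=0 w6=1 w3=1 w1=0 w5=0 w4=0
t8.Δ1 w2=1 clk=1 w0=0 w6=1 w3=1 w1=0 w5=0 w4=0
t8.Δ2 w2=1 clk=1 w0=0 w6=1 w3=1 w1=0 w5=0 w4=1
t8.Δ3 w2=0 clk=1 w0=0 w6=1 w3=1 w1=0 w5=1 w4=1
t8.Δ4 w2=0 clk=1 w0=1 w6=1 w3=1 w1=0 w5=1 w4=1
t8.Δ5 w2=0 clk=1 w0=1 w6=1 w3=1 w1=1 w5=1 w4=1
t8.Δ6 w2=0 clk=1 w0=1 w6=1 w3=0 w1=1 w5=1 w4=1
t9.Δ0 w2=0 clk=1 w0=1 w6=1 w3=0 w1=1 w5=1 w4=1
t9.Δ1 w2=0 clk=0 w0=1 w6=1 w3=0 w1=1 w5=1 w4=1
t10.Δ0 w2=0 clk=0 w0=1 w6=1 w3=0 w1=1 w5=1 w4=1
t10.Δ1 w2=0 clk=1 w0=1 w6=1 w3=0 w1=1 w5=1 w4=1
t10.Δ2 w2=0 clk=1 w0=1 w6=1 w3=0 w1=1 w5=1 w4=0
t10.Δ3 w2=1 clk=1 w0=0 w6=0 w3=0 w1=0 w5=0 w4=0
t10.Δ4 w2=0 clk=1 w0=0 w6=0 w3=1 w1=0 w5=0 w4=0
t10.Δ5 w2=0 clk=1 w0=0 w6=1 w3=1 w1=0 w5=0 w4=0
t10.Δ6 w2=1 clk=1 w0=0 w6=1 w3=1 w1=0 w5=0 w4=0
t11.Δ0 w2=1 clk=1 w0=0 w6=1 w3=1 w1=0 w5=0 w4=0
t11.Δ1 w2=1 clk=0 w0=0 w6=1 w3=1 w1=0 w5=0 w4=0
t12.Δ0 w2=1 clk=0 w0=0 w6=1 w3=1 w1=0 w5=0 w4=0
t12.Δ1 w2=1 clk=1 w0=0 w6=1 w3=1 w1=0 w5=0 w4=0
t12.Δ2 w2=1 clk=1 w0=0 w6=1 w3=1 w1=0 w5=0 w4=1
t12.Δ3 w2=0 clk=1 w0=0 w6=1 w3=1 w1=0 w5=1 w4=1
t12.Δ4 w2=0 clk=1 w0=1 w6=1 w3=1 w1=0 w5=1 w4=1
t12.Δ5 w2=0 clk=1 w0=1 w6=1 w3=1 w1=1 w5=1 w4=1
t12.Δ6 w2=0 clk=1 w0=1 w6=1 w3=0 w1=1 w5=1 w4=1
t13.Δ0 w2=0 clk=1 w0=1 w6=1 w3=0 w1=1 w5=1 w4=1
t13.Δ1 w2=0 clk=0 w0=1 w6=1 w3=0 w1=1 w5=1 w4=1
t14.Δ0 w2=0 clk=0 w0=1 w6=1 w3=0 w1=1 w5=1 w4=1
t14.Δ1 w2=0 clk=1 w0=1 w6=1 w3=0 w1=1 w5=1 w4=1
t14.Δ2 w2=0 clk=1 w0=1 w6=1 w3=0 w1=1 w5=1 w4=0
t14.Δ3 w2=1 clk=1 w0=0 w6=0 w3=0 w1=0 w5=0 w4=0
t14.Δ4 w2=0 clk=1 w0=0 w6=0 w3=1 w1=0 w5=0 w4=0
t14.Δ5 w2=0 clk=1 w0=0 w6=1 w3=1 w1=0 w5=0 w4=0
t14.Δ6 w2=1 clk=1 w0=0 w6=1 w3=1 w1=0 w5=0 w4=0
t15.Δ0 w2=1 clk=1 w0=0 w6=1 w3=1 w1=0 w5=0 w4=0
t15.Δ1 w2=1 clk=0 w0=0 w6=1 w3=1 w1=0 w5=0 w4=0
t16.Δ0 w2=1 clk=0 w0=0 w6=1 w3=1 w1=0 w5=0 w4=0
t16.Δ1 w2=1 clk=1 w0=0 w6=1 w3=1 w1=0 w5=0 w4=0
t16.Δ2 w2=1 clk=1 w0=0 w6=1 w3=1 w1=0 w5=0 w4=1
t16.Δ3 w2=0 clk=1 w0=0 w6=1 w3=1 w1=0 w5=1 w4=1
t16.Δ4 w2=0 clk=1 w0=1 w6=1 w3=1 w1=0 w5=1 w4=1
t16.Δ5 w2=0 clk=1 w0=1 w6=1 w3=1 w1=1 w5=1 w4=1
t16.Δ6 w2=0 clk=1 w0=1 w6=1 w3=0 w1=1 w5=1 w4=1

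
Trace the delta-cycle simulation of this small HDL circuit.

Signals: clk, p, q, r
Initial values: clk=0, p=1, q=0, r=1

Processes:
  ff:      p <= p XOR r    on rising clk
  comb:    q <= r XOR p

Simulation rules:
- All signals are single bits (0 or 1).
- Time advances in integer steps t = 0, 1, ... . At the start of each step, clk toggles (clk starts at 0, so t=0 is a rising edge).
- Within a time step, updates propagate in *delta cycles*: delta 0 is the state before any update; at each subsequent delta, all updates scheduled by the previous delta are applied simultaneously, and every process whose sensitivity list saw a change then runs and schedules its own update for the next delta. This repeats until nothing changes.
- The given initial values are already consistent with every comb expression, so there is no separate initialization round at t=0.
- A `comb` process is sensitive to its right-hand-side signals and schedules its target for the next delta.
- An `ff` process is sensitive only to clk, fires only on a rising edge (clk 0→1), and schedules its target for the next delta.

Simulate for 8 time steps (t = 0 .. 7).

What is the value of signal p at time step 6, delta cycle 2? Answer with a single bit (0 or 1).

t0.Δ0 p=1 r=1 clk=0 q=0
t0.Δ1 p=1 r=1 clk=1 q=0
t0.Δ2 p=0 r=1 clk=1 q=0
t0.Δ3 p=0 r=1 clk=1 q=1
t1.Δ0 p=0 r=1 clk=1 q=1
t1.Δ1 p=0 r=1 clk=0 q=1
t2.Δ0 p=0 r=1 clk=0 q=1
t2.Δ1 p=0 r=1 clk=1 q=1
t2.Δ2 p=1 r=1 clk=1 q=1
t2.Δ3 p=1 r=1 clk=1 q=0
t3.Δ0 p=1 r=1 clk=1 q=0
t3.Δ1 p=1 r=1 clk=0 q=0
t4.Δ0 p=1 r=1 clk=0 q=0
t4.Δ1 p=1 r=1 clk=1 q=0
t4.Δ2 p=0 r=1 clk=1 q=0
t4.Δ3 p=0 r=1 clk=1 q=1
t5.Δ0 p=0 r=1 clk=1 q=1
t5.Δ1 p=0 r=1 clk=0 q=1
t6.Δ0 p=0 r=1 clk=0 q=1
t6.Δ1 p=0 r=1 clk=1 q=1
t6.Δ2 p=1 r=1 clk=1 q=1
t6.Δ3 p=1 r=1 clk=1 q=0
t7.Δ0 p=1 r=1 clk=1 q=0
t7.Δ1 p=1 r=1 clk=0 q=0

1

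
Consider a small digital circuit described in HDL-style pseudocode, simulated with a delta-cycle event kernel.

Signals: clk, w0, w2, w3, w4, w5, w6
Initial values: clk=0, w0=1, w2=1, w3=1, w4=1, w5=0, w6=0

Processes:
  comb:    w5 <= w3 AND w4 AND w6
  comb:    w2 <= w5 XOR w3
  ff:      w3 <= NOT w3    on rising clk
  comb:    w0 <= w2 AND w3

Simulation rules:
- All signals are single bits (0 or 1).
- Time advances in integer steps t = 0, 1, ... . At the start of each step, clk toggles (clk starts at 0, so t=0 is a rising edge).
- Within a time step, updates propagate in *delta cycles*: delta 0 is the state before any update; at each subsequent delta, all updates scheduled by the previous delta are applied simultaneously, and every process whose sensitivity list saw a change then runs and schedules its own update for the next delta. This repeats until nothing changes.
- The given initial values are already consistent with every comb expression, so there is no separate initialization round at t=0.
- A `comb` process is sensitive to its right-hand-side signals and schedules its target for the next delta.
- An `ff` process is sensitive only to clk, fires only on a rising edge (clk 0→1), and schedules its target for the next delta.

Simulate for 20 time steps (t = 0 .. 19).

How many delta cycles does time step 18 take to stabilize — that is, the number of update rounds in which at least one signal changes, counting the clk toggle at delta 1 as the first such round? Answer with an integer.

4

t0.Δ0 w5=0 w0=1 w2=1 w4=1 w6=0 w3=1 clk=0
t0.Δ1 w5=0 w0=1 w2=1 w4=1 w6=0 w3=1 clk=1
t0.Δ2 w5=0 w0=1 w2=1 w4=1 w6=0 w3=0 clk=1
t0.Δ3 w5=0 w0=0 w2=0 w4=1 w6=0 w3=0 clk=1
t1.Δ0 w5=0 w0=0 w2=0 w4=1 w6=0 w3=0 clk=1
t1.Δ1 w5=0 w0=0 w2=0 w4=1 w6=0 w3=0 clk=0
t2.Δ0 w5=0 w0=0 w2=0 w4=1 w6=0 w3=0 clk=0
t2.Δ1 w5=0 w0=0 w2=0 w4=1 w6=0 w3=0 clk=1
t2.Δ2 w5=0 w0=0 w2=0 w4=1 w6=0 w3=1 clk=1
t2.Δ3 w5=0 w0=0 w2=1 w4=1 w6=0 w3=1 clk=1
t2.Δ4 w5=0 w0=1 w2=1 w4=1 w6=0 w3=1 clk=1
t3.Δ0 w5=0 w0=1 w2=1 w4=1 w6=0 w3=1 clk=1
t3.Δ1 w5=0 w0=1 w2=1 w4=1 w6=0 w3=1 clk=0
t4.Δ0 w5=0 w0=1 w2=1 w4=1 w6=0 w3=1 clk=0
t4.Δ1 w5=0 w0=1 w2=1 w4=1 w6=0 w3=1 clk=1
t4.Δ2 w5=0 w0=1 w2=1 w4=1 w6=0 w3=0 clk=1
t4.Δ3 w5=0 w0=0 w2=0 w4=1 w6=0 w3=0 clk=1
t5.Δ0 w5=0 w0=0 w2=0 w4=1 w6=0 w3=0 clk=1
t5.Δ1 w5=0 w0=0 w2=0 w4=1 w6=0 w3=0 clk=0
t6.Δ0 w5=0 w0=0 w2=0 w4=1 w6=0 w3=0 clk=0
t6.Δ1 w5=0 w0=0 w2=0 w4=1 w6=0 w3=0 clk=1
t6.Δ2 w5=0 w0=0 w2=0 w4=1 w6=0 w3=1 clk=1
t6.Δ3 w5=0 w0=0 w2=1 w4=1 w6=0 w3=1 clk=1
t6.Δ4 w5=0 w0=1 w2=1 w4=1 w6=0 w3=1 clk=1
t7.Δ0 w5=0 w0=1 w2=1 w4=1 w6=0 w3=1 clk=1
t7.Δ1 w5=0 w0=1 w2=1 w4=1 w6=0 w3=1 clk=0
t8.Δ0 w5=0 w0=1 w2=1 w4=1 w6=0 w3=1 clk=0
t8.Δ1 w5=0 w0=1 w2=1 w4=1 w6=0 w3=1 clk=1
t8.Δ2 w5=0 w0=1 w2=1 w4=1 w6=0 w3=0 clk=1
t8.Δ3 w5=0 w0=0 w2=0 w4=1 w6=0 w3=0 clk=1
t9.Δ0 w5=0 w0=0 w2=0 w4=1 w6=0 w3=0 clk=1
t9.Δ1 w5=0 w0=0 w2=0 w4=1 w6=0 w3=0 clk=0
t10.Δ0 w5=0 w0=0 w2=0 w4=1 w6=0 w3=0 clk=0
t10.Δ1 w5=0 w0=0 w2=0 w4=1 w6=0 w3=0 clk=1
t10.Δ2 w5=0 w0=0 w2=0 w4=1 w6=0 w3=1 clk=1
t10.Δ3 w5=0 w0=0 w2=1 w4=1 w6=0 w3=1 clk=1
t10.Δ4 w5=0 w0=1 w2=1 w4=1 w6=0 w3=1 clk=1
t11.Δ0 w5=0 w0=1 w2=1 w4=1 w6=0 w3=1 clk=1
t11.Δ1 w5=0 w0=1 w2=1 w4=1 w6=0 w3=1 clk=0
t12.Δ0 w5=0 w0=1 w2=1 w4=1 w6=0 w3=1 clk=0
t12.Δ1 w5=0 w0=1 w2=1 w4=1 w6=0 w3=1 clk=1
t12.Δ2 w5=0 w0=1 w2=1 w4=1 w6=0 w3=0 clk=1
t12.Δ3 w5=0 w0=0 w2=0 w4=1 w6=0 w3=0 clk=1
t13.Δ0 w5=0 w0=0 w2=0 w4=1 w6=0 w3=0 clk=1
t13.Δ1 w5=0 w0=0 w2=0 w4=1 w6=0 w3=0 clk=0
t14.Δ0 w5=0 w0=0 w2=0 w4=1 w6=0 w3=0 clk=0
t14.Δ1 w5=0 w0=0 w2=0 w4=1 w6=0 w3=0 clk=1
t14.Δ2 w5=0 w0=0 w2=0 w4=1 w6=0 w3=1 clk=1
t14.Δ3 w5=0 w0=0 w2=1 w4=1 w6=0 w3=1 clk=1
t14.Δ4 w5=0 w0=1 w2=1 w4=1 w6=0 w3=1 clk=1
t15.Δ0 w5=0 w0=1 w2=1 w4=1 w6=0 w3=1 clk=1
t15.Δ1 w5=0 w0=1 w2=1 w4=1 w6=0 w3=1 clk=0
t16.Δ0 w5=0 w0=1 w2=1 w4=1 w6=0 w3=1 clk=0
t16.Δ1 w5=0 w0=1 w2=1 w4=1 w6=0 w3=1 clk=1
t16.Δ2 w5=0 w0=1 w2=1 w4=1 w6=0 w3=0 clk=1
t16.Δ3 w5=0 w0=0 w2=0 w4=1 w6=0 w3=0 clk=1
t17.Δ0 w5=0 w0=0 w2=0 w4=1 w6=0 w3=0 clk=1
t17.Δ1 w5=0 w0=0 w2=0 w4=1 w6=0 w3=0 clk=0
t18.Δ0 w5=0 w0=0 w2=0 w4=1 w6=0 w3=0 clk=0
t18.Δ1 w5=0 w0=0 w2=0 w4=1 w6=0 w3=0 clk=1
t18.Δ2 w5=0 w0=0 w2=0 w4=1 w6=0 w3=1 clk=1
t18.Δ3 w5=0 w0=0 w2=1 w4=1 w6=0 w3=1 clk=1
t18.Δ4 w5=0 w0=1 w2=1 w4=1 w6=0 w3=1 clk=1
t19.Δ0 w5=0 w0=1 w2=1 w4=1 w6=0 w3=1 clk=1
t19.Δ1 w5=0 w0=1 w2=1 w4=1 w6=0 w3=1 clk=0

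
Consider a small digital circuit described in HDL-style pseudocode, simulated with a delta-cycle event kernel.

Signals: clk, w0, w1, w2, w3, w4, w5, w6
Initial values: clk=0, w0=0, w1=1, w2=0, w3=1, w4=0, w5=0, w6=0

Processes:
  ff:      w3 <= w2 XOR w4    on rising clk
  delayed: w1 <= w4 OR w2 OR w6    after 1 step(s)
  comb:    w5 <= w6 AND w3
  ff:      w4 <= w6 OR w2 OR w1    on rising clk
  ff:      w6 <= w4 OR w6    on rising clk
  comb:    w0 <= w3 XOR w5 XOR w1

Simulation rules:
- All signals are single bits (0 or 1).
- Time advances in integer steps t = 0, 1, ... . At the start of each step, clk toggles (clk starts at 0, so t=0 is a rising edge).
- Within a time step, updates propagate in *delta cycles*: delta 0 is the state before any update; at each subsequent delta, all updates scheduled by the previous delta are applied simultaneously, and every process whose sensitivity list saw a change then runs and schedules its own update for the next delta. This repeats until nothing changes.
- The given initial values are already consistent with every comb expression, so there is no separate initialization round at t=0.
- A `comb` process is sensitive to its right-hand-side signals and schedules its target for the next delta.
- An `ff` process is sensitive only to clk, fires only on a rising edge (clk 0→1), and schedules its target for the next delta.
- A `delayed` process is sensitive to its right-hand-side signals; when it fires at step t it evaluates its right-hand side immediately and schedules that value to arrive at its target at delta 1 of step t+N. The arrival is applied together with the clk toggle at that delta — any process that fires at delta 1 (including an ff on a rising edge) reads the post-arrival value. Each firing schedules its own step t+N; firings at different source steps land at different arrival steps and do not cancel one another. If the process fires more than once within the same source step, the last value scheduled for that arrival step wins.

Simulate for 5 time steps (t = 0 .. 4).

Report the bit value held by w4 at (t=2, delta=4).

1

t=0 Δ0: w6=0 w3=1 w4=0 w1=1 clk=0 w5=0 w0=0 w2=0
  Δ1: clk:0→1
  Δ2: w3:1→0, w4:0→1
  Δ3: w0:0→1
  (3Δ to stable)
t=1 Δ0: w6=0 w3=0 w4=1 w1=1 clk=1 w5=0 w0=1 w2=0
  Δ1: clk:1→0
  (1Δ to stable)
t=2 Δ0: w6=0 w3=0 w4=1 w1=1 clk=0 w5=0 w0=1 w2=0
  Δ1: clk:0→1
  Δ2: w6:0→1, w3:0→1
  Δ3: w5:0→1, w0:1→0
  Δ4: w0:0→1
  (4Δ to stable)
t=3 Δ0: w6=1 w3=1 w4=1 w1=1 clk=1 w5=1 w0=1 w2=0
  Δ1: clk:1→0
  (1Δ to stable)
t=4 Δ0: w6=1 w3=1 w4=1 w1=1 clk=0 w5=1 w0=1 w2=0
  Δ1: clk:0→1
  (1Δ to stable)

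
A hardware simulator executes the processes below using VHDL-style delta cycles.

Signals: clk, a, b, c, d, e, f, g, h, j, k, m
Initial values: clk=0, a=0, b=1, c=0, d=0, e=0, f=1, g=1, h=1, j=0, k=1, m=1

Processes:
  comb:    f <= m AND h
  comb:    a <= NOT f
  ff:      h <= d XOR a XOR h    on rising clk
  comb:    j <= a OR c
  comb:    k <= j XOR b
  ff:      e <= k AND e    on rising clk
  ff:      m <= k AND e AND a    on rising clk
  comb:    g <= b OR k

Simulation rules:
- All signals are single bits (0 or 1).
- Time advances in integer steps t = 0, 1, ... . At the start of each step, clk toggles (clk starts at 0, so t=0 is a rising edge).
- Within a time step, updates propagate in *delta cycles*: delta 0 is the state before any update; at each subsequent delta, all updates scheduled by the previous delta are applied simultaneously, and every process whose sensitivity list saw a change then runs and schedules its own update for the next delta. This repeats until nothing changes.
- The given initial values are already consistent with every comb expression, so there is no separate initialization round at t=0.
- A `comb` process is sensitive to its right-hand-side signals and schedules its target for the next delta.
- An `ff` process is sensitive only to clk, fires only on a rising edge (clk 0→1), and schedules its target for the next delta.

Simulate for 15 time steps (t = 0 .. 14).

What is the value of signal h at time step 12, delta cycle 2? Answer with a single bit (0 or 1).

1

t0.Δ0 d=0 k=1 f=1 h=1 j=0 g=1 c=0 b=1 clk=0 a=0 m=1 e=0
t0.Δ1 d=0 k=1 f=1 h=1 j=0 g=1 c=0 b=1 clk=1 a=0 m=1 e=0
t0.Δ2 d=0 k=1 f=1 h=1 j=0 g=1 c=0 b=1 clk=1 a=0 m=0 e=0
t0.Δ3 d=0 k=1 f=0 h=1 j=0 g=1 c=0 b=1 clk=1 a=0 m=0 e=0
t0.Δ4 d=0 k=1 f=0 h=1 j=0 g=1 c=0 b=1 clk=1 a=1 m=0 e=0
t0.Δ5 d=0 k=1 f=0 h=1 j=1 g=1 c=0 b=1 clk=1 a=1 m=0 e=0
t0.Δ6 d=0 k=0 f=0 h=1 j=1 g=1 c=0 b=1 clk=1 a=1 m=0 e=0
t1.Δ0 d=0 k=0 f=0 h=1 j=1 g=1 c=0 b=1 clk=1 a=1 m=0 e=0
t1.Δ1 d=0 k=0 f=0 h=1 j=1 g=1 c=0 b=1 clk=0 a=1 m=0 e=0
t2.Δ0 d=0 k=0 f=0 h=1 j=1 g=1 c=0 b=1 clk=0 a=1 m=0 e=0
t2.Δ1 d=0 k=0 f=0 h=1 j=1 g=1 c=0 b=1 clk=1 a=1 m=0 e=0
t2.Δ2 d=0 k=0 f=0 h=0 j=1 g=1 c=0 b=1 clk=1 a=1 m=0 e=0
t3.Δ0 d=0 k=0 f=0 h=0 j=1 g=1 c=0 b=1 clk=1 a=1 m=0 e=0
t3.Δ1 d=0 k=0 f=0 h=0 j=1 g=1 c=0 b=1 clk=0 a=1 m=0 e=0
t4.Δ0 d=0 k=0 f=0 h=0 j=1 g=1 c=0 b=1 clk=0 a=1 m=0 e=0
t4.Δ1 d=0 k=0 f=0 h=0 j=1 g=1 c=0 b=1 clk=1 a=1 m=0 e=0
t4.Δ2 d=0 k=0 f=0 h=1 j=1 g=1 c=0 b=1 clk=1 a=1 m=0 e=0
t5.Δ0 d=0 k=0 f=0 h=1 j=1 g=1 c=0 b=1 clk=1 a=1 m=0 e=0
t5.Δ1 d=0 k=0 f=0 h=1 j=1 g=1 c=0 b=1 clk=0 a=1 m=0 e=0
t6.Δ0 d=0 k=0 f=0 h=1 j=1 g=1 c=0 b=1 clk=0 a=1 m=0 e=0
t6.Δ1 d=0 k=0 f=0 h=1 j=1 g=1 c=0 b=1 clk=1 a=1 m=0 e=0
t6.Δ2 d=0 k=0 f=0 h=0 j=1 g=1 c=0 b=1 clk=1 a=1 m=0 e=0
t7.Δ0 d=0 k=0 f=0 h=0 j=1 g=1 c=0 b=1 clk=1 a=1 m=0 e=0
t7.Δ1 d=0 k=0 f=0 h=0 j=1 g=1 c=0 b=1 clk=0 a=1 m=0 e=0
t8.Δ0 d=0 k=0 f=0 h=0 j=1 g=1 c=0 b=1 clk=0 a=1 m=0 e=0
t8.Δ1 d=0 k=0 f=0 h=0 j=1 g=1 c=0 b=1 clk=1 a=1 m=0 e=0
t8.Δ2 d=0 k=0 f=0 h=1 j=1 g=1 c=0 b=1 clk=1 a=1 m=0 e=0
t9.Δ0 d=0 k=0 f=0 h=1 j=1 g=1 c=0 b=1 clk=1 a=1 m=0 e=0
t9.Δ1 d=0 k=0 f=0 h=1 j=1 g=1 c=0 b=1 clk=0 a=1 m=0 e=0
t10.Δ0 d=0 k=0 f=0 h=1 j=1 g=1 c=0 b=1 clk=0 a=1 m=0 e=0
t10.Δ1 d=0 k=0 f=0 h=1 j=1 g=1 c=0 b=1 clk=1 a=1 m=0 e=0
t10.Δ2 d=0 k=0 f=0 h=0 j=1 g=1 c=0 b=1 clk=1 a=1 m=0 e=0
t11.Δ0 d=0 k=0 f=0 h=0 j=1 g=1 c=0 b=1 clk=1 a=1 m=0 e=0
t11.Δ1 d=0 k=0 f=0 h=0 j=1 g=1 c=0 b=1 clk=0 a=1 m=0 e=0
t12.Δ0 d=0 k=0 f=0 h=0 j=1 g=1 c=0 b=1 clk=0 a=1 m=0 e=0
t12.Δ1 d=0 k=0 f=0 h=0 j=1 g=1 c=0 b=1 clk=1 a=1 m=0 e=0
t12.Δ2 d=0 k=0 f=0 h=1 j=1 g=1 c=0 b=1 clk=1 a=1 m=0 e=0
t13.Δ0 d=0 k=0 f=0 h=1 j=1 g=1 c=0 b=1 clk=1 a=1 m=0 e=0
t13.Δ1 d=0 k=0 f=0 h=1 j=1 g=1 c=0 b=1 clk=0 a=1 m=0 e=0
t14.Δ0 d=0 k=0 f=0 h=1 j=1 g=1 c=0 b=1 clk=0 a=1 m=0 e=0
t14.Δ1 d=0 k=0 f=0 h=1 j=1 g=1 c=0 b=1 clk=1 a=1 m=0 e=0
t14.Δ2 d=0 k=0 f=0 h=0 j=1 g=1 c=0 b=1 clk=1 a=1 m=0 e=0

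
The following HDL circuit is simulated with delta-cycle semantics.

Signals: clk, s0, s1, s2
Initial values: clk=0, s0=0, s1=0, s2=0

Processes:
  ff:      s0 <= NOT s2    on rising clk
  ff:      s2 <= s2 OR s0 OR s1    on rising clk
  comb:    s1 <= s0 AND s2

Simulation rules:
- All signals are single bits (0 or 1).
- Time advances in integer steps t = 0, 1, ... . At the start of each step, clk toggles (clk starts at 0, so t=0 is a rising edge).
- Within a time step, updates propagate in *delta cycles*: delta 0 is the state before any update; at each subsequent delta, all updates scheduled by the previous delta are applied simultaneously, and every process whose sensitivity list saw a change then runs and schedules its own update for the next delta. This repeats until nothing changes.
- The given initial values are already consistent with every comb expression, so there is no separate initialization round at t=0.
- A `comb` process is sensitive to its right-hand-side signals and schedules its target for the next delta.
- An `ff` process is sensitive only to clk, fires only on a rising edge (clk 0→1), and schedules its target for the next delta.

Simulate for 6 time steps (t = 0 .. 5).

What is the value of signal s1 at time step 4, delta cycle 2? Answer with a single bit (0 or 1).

t0.Δ0 s0=0 s1=0 s2=0 clk=0
t0.Δ1 s0=0 s1=0 s2=0 clk=1
t0.Δ2 s0=1 s1=0 s2=0 clk=1
t1.Δ0 s0=1 s1=0 s2=0 clk=1
t1.Δ1 s0=1 s1=0 s2=0 clk=0
t2.Δ0 s0=1 s1=0 s2=0 clk=0
t2.Δ1 s0=1 s1=0 s2=0 clk=1
t2.Δ2 s0=1 s1=0 s2=1 clk=1
t2.Δ3 s0=1 s1=1 s2=1 clk=1
t3.Δ0 s0=1 s1=1 s2=1 clk=1
t3.Δ1 s0=1 s1=1 s2=1 clk=0
t4.Δ0 s0=1 s1=1 s2=1 clk=0
t4.Δ1 s0=1 s1=1 s2=1 clk=1
t4.Δ2 s0=0 s1=1 s2=1 clk=1
t4.Δ3 s0=0 s1=0 s2=1 clk=1
t5.Δ0 s0=0 s1=0 s2=1 clk=1
t5.Δ1 s0=0 s1=0 s2=1 clk=0

1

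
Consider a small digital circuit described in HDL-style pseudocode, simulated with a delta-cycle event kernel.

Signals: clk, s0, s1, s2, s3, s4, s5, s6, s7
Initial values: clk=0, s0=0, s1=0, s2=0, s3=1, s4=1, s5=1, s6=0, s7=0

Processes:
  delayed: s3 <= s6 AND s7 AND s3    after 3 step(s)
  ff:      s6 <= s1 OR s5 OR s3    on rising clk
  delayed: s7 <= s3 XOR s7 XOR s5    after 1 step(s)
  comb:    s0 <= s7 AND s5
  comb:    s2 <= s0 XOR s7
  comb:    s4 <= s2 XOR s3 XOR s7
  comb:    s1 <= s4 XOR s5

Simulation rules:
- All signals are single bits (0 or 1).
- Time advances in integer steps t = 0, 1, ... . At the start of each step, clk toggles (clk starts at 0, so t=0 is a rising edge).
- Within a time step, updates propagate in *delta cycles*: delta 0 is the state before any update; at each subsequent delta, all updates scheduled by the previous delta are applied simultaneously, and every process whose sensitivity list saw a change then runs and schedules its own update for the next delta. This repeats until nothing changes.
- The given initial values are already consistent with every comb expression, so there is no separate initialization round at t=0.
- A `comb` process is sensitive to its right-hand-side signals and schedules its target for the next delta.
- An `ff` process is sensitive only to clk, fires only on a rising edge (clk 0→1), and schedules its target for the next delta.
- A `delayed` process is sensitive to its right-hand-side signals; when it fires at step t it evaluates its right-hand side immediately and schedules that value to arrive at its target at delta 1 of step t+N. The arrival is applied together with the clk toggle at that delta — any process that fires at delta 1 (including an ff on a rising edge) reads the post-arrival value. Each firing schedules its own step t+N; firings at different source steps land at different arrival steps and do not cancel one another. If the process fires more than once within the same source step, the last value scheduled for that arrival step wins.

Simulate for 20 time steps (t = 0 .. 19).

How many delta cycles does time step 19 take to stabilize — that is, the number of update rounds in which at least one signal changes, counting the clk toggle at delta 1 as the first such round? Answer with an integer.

[bits: s3,s7,s2,s0,s1,s5,s4,clk,s6]
t=0: Δ0=100001100 Δ1=100001110 Δ2=100001111 | 2Δ
t=1: Δ0=100001111 Δ1=100001101 | 1Δ
t=2: Δ0=100001101 Δ1=100001111 | 1Δ
t=3: Δ0=100001111 Δ1=000001101 Δ2=000001001 Δ3=000011001 | 3Δ
t=4: Δ0=000011001 Δ1=010011011 Δ2=011111111 Δ3=010101011 Δ4=010111111 Δ5=010101111 | 5Δ
t=5: Δ0=010101111 Δ1=000101101 Δ2=001001001 Δ3=000011101 Δ4=000001001 Δ5=000011001 | 5Δ
t=6: Δ0=000011001 Δ1=010011011 Δ2=011111111 Δ3=010101011 Δ4=010111111 Δ5=010101111 | 5Δ
t=7: Δ0=010101111 Δ1=000101101 Δ2=001001001 Δ3=000011101 Δ4=000001001 Δ5=000011001 | 5Δ
t=8: Δ0=000011001 Δ1=010011011 Δ2=011111111 Δ3=010101011 Δ4=010111111 Δ5=010101111 | 5Δ
t=9: Δ0=010101111 Δ1=000101101 Δ2=001001001 Δ3=000011101 Δ4=000001001 Δ5=000011001 | 5Δ
t=10: Δ0=000011001 Δ1=010011011 Δ2=011111111 Δ3=010101011 Δ4=010111111 Δ5=010101111 | 5Δ
t=11: Δ0=010101111 Δ1=000101101 Δ2=001001001 Δ3=000011101 Δ4=000001001 Δ5=000011001 | 5Δ
t=12: Δ0=000011001 Δ1=010011011 Δ2=011111111 Δ3=010101011 Δ4=010111111 Δ5=010101111 | 5Δ
t=13: Δ0=010101111 Δ1=000101101 Δ2=001001001 Δ3=000011101 Δ4=000001001 Δ5=000011001 | 5Δ
t=14: Δ0=000011001 Δ1=010011011 Δ2=011111111 Δ3=010101011 Δ4=010111111 Δ5=010101111 | 5Δ
t=15: Δ0=010101111 Δ1=000101101 Δ2=001001001 Δ3=000011101 Δ4=000001001 Δ5=000011001 | 5Δ
t=16: Δ0=000011001 Δ1=010011011 Δ2=011111111 Δ3=010101011 Δ4=010111111 Δ5=010101111 | 5Δ
t=17: Δ0=010101111 Δ1=000101101 Δ2=001001001 Δ3=000011101 Δ4=000001001 Δ5=000011001 | 5Δ
t=18: Δ0=000011001 Δ1=010011011 Δ2=011111111 Δ3=010101011 Δ4=010111111 Δ5=010101111 | 5Δ
t=19: Δ0=010101111 Δ1=000101101 Δ2=001001001 Δ3=000011101 Δ4=000001001 Δ5=000011001 | 5Δ

5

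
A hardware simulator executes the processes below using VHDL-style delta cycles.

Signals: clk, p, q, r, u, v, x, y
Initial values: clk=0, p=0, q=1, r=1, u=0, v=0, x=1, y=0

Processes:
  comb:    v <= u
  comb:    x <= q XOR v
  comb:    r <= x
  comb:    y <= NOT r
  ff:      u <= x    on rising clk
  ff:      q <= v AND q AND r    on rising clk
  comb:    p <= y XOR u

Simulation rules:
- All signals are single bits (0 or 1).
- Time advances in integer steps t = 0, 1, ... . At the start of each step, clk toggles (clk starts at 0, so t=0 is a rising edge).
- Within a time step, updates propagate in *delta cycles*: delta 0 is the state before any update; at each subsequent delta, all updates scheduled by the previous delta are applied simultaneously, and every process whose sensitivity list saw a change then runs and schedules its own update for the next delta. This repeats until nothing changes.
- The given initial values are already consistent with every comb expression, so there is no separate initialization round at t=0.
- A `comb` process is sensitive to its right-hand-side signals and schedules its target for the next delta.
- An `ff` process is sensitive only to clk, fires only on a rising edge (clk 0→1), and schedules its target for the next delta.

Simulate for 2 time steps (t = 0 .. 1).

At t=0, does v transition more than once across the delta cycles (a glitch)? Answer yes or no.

no

t=0 Δ0: u=0 p=0 y=0 v=0 clk=0 r=1 q=1 x=1
  Δ1: clk:0→1
  Δ2: u:0→1, q:1→0
  Δ3: p:0→1, v:0→1, x:1→0
  Δ4: r:1→0, x:0→1
  Δ5: y:0→1, r:0→1
  Δ6: p:1→0, y:1→0
  Δ7: p:0→1
  (7Δ to stable)
t=1 Δ0: u=1 p=1 y=0 v=1 clk=1 r=1 q=0 x=1
  Δ1: clk:1→0
  (1Δ to stable)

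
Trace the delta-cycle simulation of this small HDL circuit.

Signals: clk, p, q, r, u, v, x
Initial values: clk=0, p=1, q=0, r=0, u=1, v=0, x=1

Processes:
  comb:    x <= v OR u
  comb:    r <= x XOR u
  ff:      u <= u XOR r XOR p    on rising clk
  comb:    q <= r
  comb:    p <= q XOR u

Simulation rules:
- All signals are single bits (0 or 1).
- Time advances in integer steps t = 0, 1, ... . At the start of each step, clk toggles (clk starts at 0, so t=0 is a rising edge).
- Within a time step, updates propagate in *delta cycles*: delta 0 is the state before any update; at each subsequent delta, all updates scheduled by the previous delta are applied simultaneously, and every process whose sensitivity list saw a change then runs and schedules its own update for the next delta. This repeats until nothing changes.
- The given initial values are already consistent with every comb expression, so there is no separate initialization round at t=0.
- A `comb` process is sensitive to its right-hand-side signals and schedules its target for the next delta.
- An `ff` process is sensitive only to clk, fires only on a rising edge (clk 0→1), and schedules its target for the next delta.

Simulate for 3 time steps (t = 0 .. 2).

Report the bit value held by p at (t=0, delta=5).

1

t=0 Δ0: u=1 q=0 clk=0 r=0 x=1 v=0 p=1
  Δ1: clk:0→1
  Δ2: u:1→0
  Δ3: r:0→1, x:1→0, p:1→0
  Δ4: q:0→1, r:1→0
  Δ5: q:1→0, p:0→1
  Δ6: p:1→0
  (6Δ to stable)
t=1 Δ0: u=0 q=0 clk=1 r=0 x=0 v=0 p=0
  Δ1: clk:1→0
  (1Δ to stable)
t=2 Δ0: u=0 q=0 clk=0 r=0 x=0 v=0 p=0
  Δ1: clk:0→1
  (1Δ to stable)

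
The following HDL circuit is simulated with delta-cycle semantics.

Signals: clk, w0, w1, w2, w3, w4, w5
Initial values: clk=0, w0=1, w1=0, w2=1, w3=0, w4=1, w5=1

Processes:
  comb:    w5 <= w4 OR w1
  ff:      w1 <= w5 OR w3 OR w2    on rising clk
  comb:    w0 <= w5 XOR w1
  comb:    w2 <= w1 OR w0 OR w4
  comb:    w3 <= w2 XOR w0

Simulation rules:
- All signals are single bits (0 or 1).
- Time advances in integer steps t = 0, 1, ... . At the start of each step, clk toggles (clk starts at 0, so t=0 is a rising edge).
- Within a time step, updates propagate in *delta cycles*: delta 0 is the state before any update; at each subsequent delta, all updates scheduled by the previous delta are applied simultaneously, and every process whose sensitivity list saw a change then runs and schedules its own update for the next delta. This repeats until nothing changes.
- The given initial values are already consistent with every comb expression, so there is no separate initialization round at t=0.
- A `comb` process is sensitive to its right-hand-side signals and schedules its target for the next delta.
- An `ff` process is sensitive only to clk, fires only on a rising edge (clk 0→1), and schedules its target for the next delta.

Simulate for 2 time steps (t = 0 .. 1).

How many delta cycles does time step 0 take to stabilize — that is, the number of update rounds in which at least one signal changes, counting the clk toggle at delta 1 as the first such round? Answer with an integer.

4

t0.Δ0 w1=0 w2=1 clk=0 w4=1 w3=0 w0=1 w5=1
t0.Δ1 w1=0 w2=1 clk=1 w4=1 w3=0 w0=1 w5=1
t0.Δ2 w1=1 w2=1 clk=1 w4=1 w3=0 w0=1 w5=1
t0.Δ3 w1=1 w2=1 clk=1 w4=1 w3=0 w0=0 w5=1
t0.Δ4 w1=1 w2=1 clk=1 w4=1 w3=1 w0=0 w5=1
t1.Δ0 w1=1 w2=1 clk=1 w4=1 w3=1 w0=0 w5=1
t1.Δ1 w1=1 w2=1 clk=0 w4=1 w3=1 w0=0 w5=1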